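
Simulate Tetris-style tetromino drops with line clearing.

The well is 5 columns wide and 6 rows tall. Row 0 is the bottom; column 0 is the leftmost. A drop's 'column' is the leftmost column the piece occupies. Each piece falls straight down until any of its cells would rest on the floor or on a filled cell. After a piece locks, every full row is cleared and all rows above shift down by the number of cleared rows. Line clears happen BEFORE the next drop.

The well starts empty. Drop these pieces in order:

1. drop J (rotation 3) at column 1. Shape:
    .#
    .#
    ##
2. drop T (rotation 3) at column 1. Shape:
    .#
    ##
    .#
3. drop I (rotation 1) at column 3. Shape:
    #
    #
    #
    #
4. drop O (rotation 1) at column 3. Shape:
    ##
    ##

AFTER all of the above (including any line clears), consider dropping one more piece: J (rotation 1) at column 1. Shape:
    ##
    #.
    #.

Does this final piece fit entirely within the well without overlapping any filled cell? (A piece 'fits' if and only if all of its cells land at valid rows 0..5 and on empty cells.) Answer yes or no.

Answer: no

Derivation:
Drop 1: J rot3 at col 1 lands with bottom-row=0; cleared 0 line(s) (total 0); column heights now [0 1 3 0 0], max=3
Drop 2: T rot3 at col 1 lands with bottom-row=3; cleared 0 line(s) (total 0); column heights now [0 5 6 0 0], max=6
Drop 3: I rot1 at col 3 lands with bottom-row=0; cleared 0 line(s) (total 0); column heights now [0 5 6 4 0], max=6
Drop 4: O rot1 at col 3 lands with bottom-row=4; cleared 0 line(s) (total 0); column heights now [0 5 6 6 6], max=6
Test piece J rot1 at col 1 (width 2): heights before test = [0 5 6 6 6]; fits = False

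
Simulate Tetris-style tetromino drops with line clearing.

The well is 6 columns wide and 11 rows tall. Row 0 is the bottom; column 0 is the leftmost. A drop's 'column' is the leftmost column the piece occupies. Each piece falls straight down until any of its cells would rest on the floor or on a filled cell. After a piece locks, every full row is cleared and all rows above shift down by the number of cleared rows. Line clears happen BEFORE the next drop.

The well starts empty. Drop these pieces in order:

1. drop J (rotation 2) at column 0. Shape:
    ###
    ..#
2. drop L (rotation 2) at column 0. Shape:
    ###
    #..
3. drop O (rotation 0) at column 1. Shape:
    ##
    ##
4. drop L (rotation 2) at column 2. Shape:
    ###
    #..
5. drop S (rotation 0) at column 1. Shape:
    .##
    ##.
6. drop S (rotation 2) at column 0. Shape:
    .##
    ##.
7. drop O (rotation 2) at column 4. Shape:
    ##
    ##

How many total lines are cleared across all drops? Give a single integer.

Drop 1: J rot2 at col 0 lands with bottom-row=0; cleared 0 line(s) (total 0); column heights now [2 2 2 0 0 0], max=2
Drop 2: L rot2 at col 0 lands with bottom-row=2; cleared 0 line(s) (total 0); column heights now [4 4 4 0 0 0], max=4
Drop 3: O rot0 at col 1 lands with bottom-row=4; cleared 0 line(s) (total 0); column heights now [4 6 6 0 0 0], max=6
Drop 4: L rot2 at col 2 lands with bottom-row=6; cleared 0 line(s) (total 0); column heights now [4 6 8 8 8 0], max=8
Drop 5: S rot0 at col 1 lands with bottom-row=8; cleared 0 line(s) (total 0); column heights now [4 9 10 10 8 0], max=10
Drop 6: S rot2 at col 0 lands with bottom-row=9; cleared 0 line(s) (total 0); column heights now [10 11 11 10 8 0], max=11
Drop 7: O rot2 at col 4 lands with bottom-row=8; cleared 1 line(s) (total 1); column heights now [4 10 10 8 9 9], max=10

Answer: 1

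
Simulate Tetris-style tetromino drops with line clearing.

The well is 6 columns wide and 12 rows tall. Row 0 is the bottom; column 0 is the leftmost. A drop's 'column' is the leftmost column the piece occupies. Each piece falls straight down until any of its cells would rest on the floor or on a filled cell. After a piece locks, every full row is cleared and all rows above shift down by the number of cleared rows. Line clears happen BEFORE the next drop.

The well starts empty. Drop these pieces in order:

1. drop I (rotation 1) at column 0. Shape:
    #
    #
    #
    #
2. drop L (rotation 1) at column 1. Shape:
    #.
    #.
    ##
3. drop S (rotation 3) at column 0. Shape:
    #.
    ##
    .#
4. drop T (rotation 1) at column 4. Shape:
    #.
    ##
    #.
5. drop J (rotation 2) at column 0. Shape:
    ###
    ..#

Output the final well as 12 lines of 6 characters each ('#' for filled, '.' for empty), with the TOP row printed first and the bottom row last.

Answer: ......
......
......
......
......
###...
#.#...
##....
##....
##..#.
##..##
###.#.

Derivation:
Drop 1: I rot1 at col 0 lands with bottom-row=0; cleared 0 line(s) (total 0); column heights now [4 0 0 0 0 0], max=4
Drop 2: L rot1 at col 1 lands with bottom-row=0; cleared 0 line(s) (total 0); column heights now [4 3 1 0 0 0], max=4
Drop 3: S rot3 at col 0 lands with bottom-row=3; cleared 0 line(s) (total 0); column heights now [6 5 1 0 0 0], max=6
Drop 4: T rot1 at col 4 lands with bottom-row=0; cleared 0 line(s) (total 0); column heights now [6 5 1 0 3 2], max=6
Drop 5: J rot2 at col 0 lands with bottom-row=5; cleared 0 line(s) (total 0); column heights now [7 7 7 0 3 2], max=7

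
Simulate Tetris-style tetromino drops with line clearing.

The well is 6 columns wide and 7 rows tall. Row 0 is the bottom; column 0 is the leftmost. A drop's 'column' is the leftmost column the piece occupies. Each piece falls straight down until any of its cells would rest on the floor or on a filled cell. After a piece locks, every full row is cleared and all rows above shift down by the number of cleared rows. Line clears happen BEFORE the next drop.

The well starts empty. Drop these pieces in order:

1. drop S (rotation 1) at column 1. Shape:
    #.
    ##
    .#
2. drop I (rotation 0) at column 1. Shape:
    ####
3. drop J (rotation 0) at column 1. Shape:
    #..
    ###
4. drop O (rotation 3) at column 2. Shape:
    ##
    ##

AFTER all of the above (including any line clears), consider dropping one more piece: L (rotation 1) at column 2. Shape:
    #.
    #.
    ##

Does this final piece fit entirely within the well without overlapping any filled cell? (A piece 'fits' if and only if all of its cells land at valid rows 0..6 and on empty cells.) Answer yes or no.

Drop 1: S rot1 at col 1 lands with bottom-row=0; cleared 0 line(s) (total 0); column heights now [0 3 2 0 0 0], max=3
Drop 2: I rot0 at col 1 lands with bottom-row=3; cleared 0 line(s) (total 0); column heights now [0 4 4 4 4 0], max=4
Drop 3: J rot0 at col 1 lands with bottom-row=4; cleared 0 line(s) (total 0); column heights now [0 6 5 5 4 0], max=6
Drop 4: O rot3 at col 2 lands with bottom-row=5; cleared 0 line(s) (total 0); column heights now [0 6 7 7 4 0], max=7
Test piece L rot1 at col 2 (width 2): heights before test = [0 6 7 7 4 0]; fits = False

Answer: no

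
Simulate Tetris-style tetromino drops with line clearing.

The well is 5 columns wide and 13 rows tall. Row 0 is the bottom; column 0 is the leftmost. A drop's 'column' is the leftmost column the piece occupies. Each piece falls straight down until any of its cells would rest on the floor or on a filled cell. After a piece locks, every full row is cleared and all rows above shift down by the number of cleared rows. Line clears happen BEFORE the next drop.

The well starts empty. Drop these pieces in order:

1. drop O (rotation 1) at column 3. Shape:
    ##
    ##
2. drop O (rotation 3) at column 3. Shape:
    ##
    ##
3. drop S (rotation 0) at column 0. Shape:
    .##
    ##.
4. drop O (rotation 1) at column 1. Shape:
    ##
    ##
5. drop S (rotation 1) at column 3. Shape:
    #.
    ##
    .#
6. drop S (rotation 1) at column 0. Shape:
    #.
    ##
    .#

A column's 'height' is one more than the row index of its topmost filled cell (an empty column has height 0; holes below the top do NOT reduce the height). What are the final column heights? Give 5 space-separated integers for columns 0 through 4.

Answer: 7 6 4 7 6

Derivation:
Drop 1: O rot1 at col 3 lands with bottom-row=0; cleared 0 line(s) (total 0); column heights now [0 0 0 2 2], max=2
Drop 2: O rot3 at col 3 lands with bottom-row=2; cleared 0 line(s) (total 0); column heights now [0 0 0 4 4], max=4
Drop 3: S rot0 at col 0 lands with bottom-row=0; cleared 0 line(s) (total 0); column heights now [1 2 2 4 4], max=4
Drop 4: O rot1 at col 1 lands with bottom-row=2; cleared 0 line(s) (total 0); column heights now [1 4 4 4 4], max=4
Drop 5: S rot1 at col 3 lands with bottom-row=4; cleared 0 line(s) (total 0); column heights now [1 4 4 7 6], max=7
Drop 6: S rot1 at col 0 lands with bottom-row=4; cleared 0 line(s) (total 0); column heights now [7 6 4 7 6], max=7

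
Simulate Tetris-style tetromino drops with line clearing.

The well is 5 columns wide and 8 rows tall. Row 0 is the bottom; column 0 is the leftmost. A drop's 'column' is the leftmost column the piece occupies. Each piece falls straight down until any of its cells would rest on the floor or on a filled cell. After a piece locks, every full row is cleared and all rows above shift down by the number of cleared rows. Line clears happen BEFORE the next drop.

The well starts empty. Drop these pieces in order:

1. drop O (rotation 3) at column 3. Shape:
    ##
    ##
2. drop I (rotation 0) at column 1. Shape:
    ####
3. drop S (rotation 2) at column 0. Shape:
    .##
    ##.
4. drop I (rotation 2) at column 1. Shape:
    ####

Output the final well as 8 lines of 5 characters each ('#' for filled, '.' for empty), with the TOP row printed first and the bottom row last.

Drop 1: O rot3 at col 3 lands with bottom-row=0; cleared 0 line(s) (total 0); column heights now [0 0 0 2 2], max=2
Drop 2: I rot0 at col 1 lands with bottom-row=2; cleared 0 line(s) (total 0); column heights now [0 3 3 3 3], max=3
Drop 3: S rot2 at col 0 lands with bottom-row=3; cleared 0 line(s) (total 0); column heights now [4 5 5 3 3], max=5
Drop 4: I rot2 at col 1 lands with bottom-row=5; cleared 0 line(s) (total 0); column heights now [4 6 6 6 6], max=6

Answer: .....
.....
.####
.##..
##...
.####
...##
...##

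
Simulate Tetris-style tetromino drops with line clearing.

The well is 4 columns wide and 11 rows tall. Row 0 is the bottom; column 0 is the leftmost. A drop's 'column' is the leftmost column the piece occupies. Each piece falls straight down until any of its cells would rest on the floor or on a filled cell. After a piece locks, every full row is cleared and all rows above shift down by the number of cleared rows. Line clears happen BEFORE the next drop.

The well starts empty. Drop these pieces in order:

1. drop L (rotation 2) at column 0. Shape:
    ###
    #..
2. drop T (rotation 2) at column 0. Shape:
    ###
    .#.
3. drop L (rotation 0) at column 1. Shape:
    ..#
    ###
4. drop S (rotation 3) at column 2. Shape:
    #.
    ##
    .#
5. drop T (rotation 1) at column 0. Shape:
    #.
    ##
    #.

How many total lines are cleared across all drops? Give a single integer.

Answer: 1

Derivation:
Drop 1: L rot2 at col 0 lands with bottom-row=0; cleared 0 line(s) (total 0); column heights now [2 2 2 0], max=2
Drop 2: T rot2 at col 0 lands with bottom-row=2; cleared 0 line(s) (total 0); column heights now [4 4 4 0], max=4
Drop 3: L rot0 at col 1 lands with bottom-row=4; cleared 0 line(s) (total 0); column heights now [4 5 5 6], max=6
Drop 4: S rot3 at col 2 lands with bottom-row=6; cleared 0 line(s) (total 0); column heights now [4 5 9 8], max=9
Drop 5: T rot1 at col 0 lands with bottom-row=4; cleared 1 line(s) (total 1); column heights now [6 5 8 7], max=8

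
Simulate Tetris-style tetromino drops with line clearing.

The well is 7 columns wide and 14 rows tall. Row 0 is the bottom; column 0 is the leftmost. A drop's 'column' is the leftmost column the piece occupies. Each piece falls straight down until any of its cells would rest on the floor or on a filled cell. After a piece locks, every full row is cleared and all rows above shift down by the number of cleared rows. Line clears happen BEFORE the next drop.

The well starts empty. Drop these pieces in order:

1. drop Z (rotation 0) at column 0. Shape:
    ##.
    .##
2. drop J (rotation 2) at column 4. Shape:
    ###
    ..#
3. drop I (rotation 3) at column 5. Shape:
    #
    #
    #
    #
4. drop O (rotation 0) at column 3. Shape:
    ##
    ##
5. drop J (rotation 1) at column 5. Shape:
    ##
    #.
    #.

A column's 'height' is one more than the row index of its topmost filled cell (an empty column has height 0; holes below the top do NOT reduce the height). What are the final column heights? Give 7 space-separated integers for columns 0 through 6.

Answer: 2 2 1 4 4 9 9

Derivation:
Drop 1: Z rot0 at col 0 lands with bottom-row=0; cleared 0 line(s) (total 0); column heights now [2 2 1 0 0 0 0], max=2
Drop 2: J rot2 at col 4 lands with bottom-row=0; cleared 0 line(s) (total 0); column heights now [2 2 1 0 2 2 2], max=2
Drop 3: I rot3 at col 5 lands with bottom-row=2; cleared 0 line(s) (total 0); column heights now [2 2 1 0 2 6 2], max=6
Drop 4: O rot0 at col 3 lands with bottom-row=2; cleared 0 line(s) (total 0); column heights now [2 2 1 4 4 6 2], max=6
Drop 5: J rot1 at col 5 lands with bottom-row=6; cleared 0 line(s) (total 0); column heights now [2 2 1 4 4 9 9], max=9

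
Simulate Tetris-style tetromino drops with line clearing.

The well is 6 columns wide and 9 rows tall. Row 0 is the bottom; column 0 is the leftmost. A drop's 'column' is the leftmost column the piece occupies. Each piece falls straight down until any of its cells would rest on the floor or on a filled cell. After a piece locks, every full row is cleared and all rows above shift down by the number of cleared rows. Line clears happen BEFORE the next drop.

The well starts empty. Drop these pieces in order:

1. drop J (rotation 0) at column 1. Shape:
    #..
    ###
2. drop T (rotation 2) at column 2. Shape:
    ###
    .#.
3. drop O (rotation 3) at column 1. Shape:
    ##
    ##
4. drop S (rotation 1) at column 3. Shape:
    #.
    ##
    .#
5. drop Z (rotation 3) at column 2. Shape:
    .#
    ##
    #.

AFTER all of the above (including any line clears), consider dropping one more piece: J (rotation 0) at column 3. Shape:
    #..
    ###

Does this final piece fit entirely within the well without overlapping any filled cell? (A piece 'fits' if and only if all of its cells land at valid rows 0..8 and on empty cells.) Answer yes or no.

Answer: no

Derivation:
Drop 1: J rot0 at col 1 lands with bottom-row=0; cleared 0 line(s) (total 0); column heights now [0 2 1 1 0 0], max=2
Drop 2: T rot2 at col 2 lands with bottom-row=1; cleared 0 line(s) (total 0); column heights now [0 2 3 3 3 0], max=3
Drop 3: O rot3 at col 1 lands with bottom-row=3; cleared 0 line(s) (total 0); column heights now [0 5 5 3 3 0], max=5
Drop 4: S rot1 at col 3 lands with bottom-row=3; cleared 0 line(s) (total 0); column heights now [0 5 5 6 5 0], max=6
Drop 5: Z rot3 at col 2 lands with bottom-row=5; cleared 0 line(s) (total 0); column heights now [0 5 7 8 5 0], max=8
Test piece J rot0 at col 3 (width 3): heights before test = [0 5 7 8 5 0]; fits = False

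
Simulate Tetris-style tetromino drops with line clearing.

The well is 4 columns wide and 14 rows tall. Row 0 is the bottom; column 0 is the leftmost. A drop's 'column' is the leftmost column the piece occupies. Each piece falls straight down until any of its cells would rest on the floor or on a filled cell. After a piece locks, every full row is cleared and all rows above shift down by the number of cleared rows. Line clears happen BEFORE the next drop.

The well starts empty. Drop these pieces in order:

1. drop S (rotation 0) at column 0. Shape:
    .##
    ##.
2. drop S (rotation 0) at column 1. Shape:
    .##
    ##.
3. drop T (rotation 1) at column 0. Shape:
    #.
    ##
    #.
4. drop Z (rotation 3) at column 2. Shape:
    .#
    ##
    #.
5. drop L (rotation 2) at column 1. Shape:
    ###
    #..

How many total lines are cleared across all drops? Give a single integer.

Answer: 1

Derivation:
Drop 1: S rot0 at col 0 lands with bottom-row=0; cleared 0 line(s) (total 0); column heights now [1 2 2 0], max=2
Drop 2: S rot0 at col 1 lands with bottom-row=2; cleared 0 line(s) (total 0); column heights now [1 3 4 4], max=4
Drop 3: T rot1 at col 0 lands with bottom-row=2; cleared 1 line(s) (total 1); column heights now [4 3 3 0], max=4
Drop 4: Z rot3 at col 2 lands with bottom-row=3; cleared 0 line(s) (total 1); column heights now [4 3 5 6], max=6
Drop 5: L rot2 at col 1 lands with bottom-row=5; cleared 0 line(s) (total 1); column heights now [4 7 7 7], max=7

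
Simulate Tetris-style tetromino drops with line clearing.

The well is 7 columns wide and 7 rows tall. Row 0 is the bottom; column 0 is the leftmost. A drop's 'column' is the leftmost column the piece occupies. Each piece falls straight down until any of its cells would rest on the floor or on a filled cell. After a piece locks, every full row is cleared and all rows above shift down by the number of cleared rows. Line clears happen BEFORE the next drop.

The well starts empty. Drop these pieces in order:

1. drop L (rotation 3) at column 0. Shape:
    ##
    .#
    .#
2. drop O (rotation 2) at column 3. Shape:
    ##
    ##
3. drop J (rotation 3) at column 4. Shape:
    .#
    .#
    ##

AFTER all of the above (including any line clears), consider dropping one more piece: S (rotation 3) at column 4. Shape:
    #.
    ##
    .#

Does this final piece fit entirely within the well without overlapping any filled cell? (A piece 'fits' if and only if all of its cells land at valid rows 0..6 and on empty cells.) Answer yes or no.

Drop 1: L rot3 at col 0 lands with bottom-row=0; cleared 0 line(s) (total 0); column heights now [3 3 0 0 0 0 0], max=3
Drop 2: O rot2 at col 3 lands with bottom-row=0; cleared 0 line(s) (total 0); column heights now [3 3 0 2 2 0 0], max=3
Drop 3: J rot3 at col 4 lands with bottom-row=2; cleared 0 line(s) (total 0); column heights now [3 3 0 2 3 5 0], max=5
Test piece S rot3 at col 4 (width 2): heights before test = [3 3 0 2 3 5 0]; fits = False

Answer: no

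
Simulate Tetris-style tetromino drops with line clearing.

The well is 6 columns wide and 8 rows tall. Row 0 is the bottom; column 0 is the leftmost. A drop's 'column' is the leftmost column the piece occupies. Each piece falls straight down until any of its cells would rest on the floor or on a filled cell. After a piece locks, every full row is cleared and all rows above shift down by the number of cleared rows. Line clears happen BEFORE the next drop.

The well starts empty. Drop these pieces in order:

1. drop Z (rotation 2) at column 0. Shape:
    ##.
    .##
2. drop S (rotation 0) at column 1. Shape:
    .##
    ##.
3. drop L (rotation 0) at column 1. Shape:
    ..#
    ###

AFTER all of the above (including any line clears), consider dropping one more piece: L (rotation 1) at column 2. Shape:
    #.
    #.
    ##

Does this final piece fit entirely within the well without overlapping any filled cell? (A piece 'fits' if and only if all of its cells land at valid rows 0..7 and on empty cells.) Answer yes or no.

Drop 1: Z rot2 at col 0 lands with bottom-row=0; cleared 0 line(s) (total 0); column heights now [2 2 1 0 0 0], max=2
Drop 2: S rot0 at col 1 lands with bottom-row=2; cleared 0 line(s) (total 0); column heights now [2 3 4 4 0 0], max=4
Drop 3: L rot0 at col 1 lands with bottom-row=4; cleared 0 line(s) (total 0); column heights now [2 5 5 6 0 0], max=6
Test piece L rot1 at col 2 (width 2): heights before test = [2 5 5 6 0 0]; fits = False

Answer: no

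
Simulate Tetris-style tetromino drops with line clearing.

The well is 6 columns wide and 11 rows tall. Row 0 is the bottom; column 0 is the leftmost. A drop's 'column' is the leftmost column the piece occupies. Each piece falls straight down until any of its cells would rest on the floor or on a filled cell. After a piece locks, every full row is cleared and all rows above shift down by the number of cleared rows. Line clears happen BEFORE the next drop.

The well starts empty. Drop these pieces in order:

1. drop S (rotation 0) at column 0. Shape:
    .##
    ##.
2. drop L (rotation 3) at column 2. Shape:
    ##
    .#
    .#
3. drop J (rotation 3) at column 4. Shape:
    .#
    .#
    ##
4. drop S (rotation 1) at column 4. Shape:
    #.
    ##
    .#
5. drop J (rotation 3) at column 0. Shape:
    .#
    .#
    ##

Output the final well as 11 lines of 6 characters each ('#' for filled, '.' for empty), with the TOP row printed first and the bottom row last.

Drop 1: S rot0 at col 0 lands with bottom-row=0; cleared 0 line(s) (total 0); column heights now [1 2 2 0 0 0], max=2
Drop 2: L rot3 at col 2 lands with bottom-row=0; cleared 0 line(s) (total 0); column heights now [1 2 3 3 0 0], max=3
Drop 3: J rot3 at col 4 lands with bottom-row=0; cleared 0 line(s) (total 0); column heights now [1 2 3 3 1 3], max=3
Drop 4: S rot1 at col 4 lands with bottom-row=3; cleared 0 line(s) (total 0); column heights now [1 2 3 3 6 5], max=6
Drop 5: J rot3 at col 0 lands with bottom-row=2; cleared 0 line(s) (total 0); column heights now [3 5 3 3 6 5], max=6

Answer: ......
......
......
......
......
....#.
.#..##
.#...#
####.#
.###.#
##.###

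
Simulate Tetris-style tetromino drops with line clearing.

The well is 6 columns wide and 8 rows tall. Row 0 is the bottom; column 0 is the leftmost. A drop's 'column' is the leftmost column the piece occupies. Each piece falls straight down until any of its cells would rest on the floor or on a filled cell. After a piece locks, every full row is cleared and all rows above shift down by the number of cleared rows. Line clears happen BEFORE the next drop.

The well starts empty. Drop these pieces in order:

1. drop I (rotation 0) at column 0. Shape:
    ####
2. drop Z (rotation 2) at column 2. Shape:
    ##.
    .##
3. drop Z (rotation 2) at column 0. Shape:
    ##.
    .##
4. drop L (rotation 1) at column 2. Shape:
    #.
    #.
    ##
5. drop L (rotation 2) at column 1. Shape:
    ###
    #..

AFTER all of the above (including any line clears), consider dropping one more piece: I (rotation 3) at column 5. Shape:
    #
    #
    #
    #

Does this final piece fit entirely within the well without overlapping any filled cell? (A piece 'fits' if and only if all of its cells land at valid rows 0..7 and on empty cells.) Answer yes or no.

Drop 1: I rot0 at col 0 lands with bottom-row=0; cleared 0 line(s) (total 0); column heights now [1 1 1 1 0 0], max=1
Drop 2: Z rot2 at col 2 lands with bottom-row=1; cleared 0 line(s) (total 0); column heights now [1 1 3 3 2 0], max=3
Drop 3: Z rot2 at col 0 lands with bottom-row=3; cleared 0 line(s) (total 0); column heights now [5 5 4 3 2 0], max=5
Drop 4: L rot1 at col 2 lands with bottom-row=4; cleared 0 line(s) (total 0); column heights now [5 5 7 5 2 0], max=7
Drop 5: L rot2 at col 1 lands with bottom-row=6; cleared 0 line(s) (total 0); column heights now [5 8 8 8 2 0], max=8
Test piece I rot3 at col 5 (width 1): heights before test = [5 8 8 8 2 0]; fits = True

Answer: yes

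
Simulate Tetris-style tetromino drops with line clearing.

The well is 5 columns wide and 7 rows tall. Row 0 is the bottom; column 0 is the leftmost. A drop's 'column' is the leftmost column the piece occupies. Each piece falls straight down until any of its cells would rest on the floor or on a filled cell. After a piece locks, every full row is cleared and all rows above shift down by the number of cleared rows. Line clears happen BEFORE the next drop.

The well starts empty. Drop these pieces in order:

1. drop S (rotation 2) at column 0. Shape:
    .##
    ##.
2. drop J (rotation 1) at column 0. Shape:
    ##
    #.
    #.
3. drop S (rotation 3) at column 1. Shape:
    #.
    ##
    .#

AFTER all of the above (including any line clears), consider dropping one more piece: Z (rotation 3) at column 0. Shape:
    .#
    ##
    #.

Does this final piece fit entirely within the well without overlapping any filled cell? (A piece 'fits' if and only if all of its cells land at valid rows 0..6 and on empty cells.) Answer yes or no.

Answer: no

Derivation:
Drop 1: S rot2 at col 0 lands with bottom-row=0; cleared 0 line(s) (total 0); column heights now [1 2 2 0 0], max=2
Drop 2: J rot1 at col 0 lands with bottom-row=1; cleared 0 line(s) (total 0); column heights now [4 4 2 0 0], max=4
Drop 3: S rot3 at col 1 lands with bottom-row=3; cleared 0 line(s) (total 0); column heights now [4 6 5 0 0], max=6
Test piece Z rot3 at col 0 (width 2): heights before test = [4 6 5 0 0]; fits = False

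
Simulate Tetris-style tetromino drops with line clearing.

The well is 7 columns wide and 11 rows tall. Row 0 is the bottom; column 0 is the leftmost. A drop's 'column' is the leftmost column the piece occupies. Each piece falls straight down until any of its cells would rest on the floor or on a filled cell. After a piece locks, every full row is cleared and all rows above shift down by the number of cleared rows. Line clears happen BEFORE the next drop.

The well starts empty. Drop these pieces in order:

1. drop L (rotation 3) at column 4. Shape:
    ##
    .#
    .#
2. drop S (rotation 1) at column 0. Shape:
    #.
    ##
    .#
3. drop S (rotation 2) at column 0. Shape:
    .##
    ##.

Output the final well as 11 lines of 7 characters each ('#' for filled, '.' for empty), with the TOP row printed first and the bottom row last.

Answer: .......
.......
.......
.......
.......
.......
.##....
##.....
#...##.
##...#.
.#...#.

Derivation:
Drop 1: L rot3 at col 4 lands with bottom-row=0; cleared 0 line(s) (total 0); column heights now [0 0 0 0 3 3 0], max=3
Drop 2: S rot1 at col 0 lands with bottom-row=0; cleared 0 line(s) (total 0); column heights now [3 2 0 0 3 3 0], max=3
Drop 3: S rot2 at col 0 lands with bottom-row=3; cleared 0 line(s) (total 0); column heights now [4 5 5 0 3 3 0], max=5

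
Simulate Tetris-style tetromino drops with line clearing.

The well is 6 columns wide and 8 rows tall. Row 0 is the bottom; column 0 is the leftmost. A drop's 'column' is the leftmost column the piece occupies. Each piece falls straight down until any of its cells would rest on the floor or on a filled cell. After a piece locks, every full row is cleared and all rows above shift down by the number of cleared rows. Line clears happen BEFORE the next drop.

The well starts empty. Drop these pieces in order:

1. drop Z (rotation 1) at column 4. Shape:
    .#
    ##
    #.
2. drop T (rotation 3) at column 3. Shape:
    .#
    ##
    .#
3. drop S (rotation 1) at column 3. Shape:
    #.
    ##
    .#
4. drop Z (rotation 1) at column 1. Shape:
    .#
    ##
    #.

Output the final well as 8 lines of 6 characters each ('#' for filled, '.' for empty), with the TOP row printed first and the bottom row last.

Drop 1: Z rot1 at col 4 lands with bottom-row=0; cleared 0 line(s) (total 0); column heights now [0 0 0 0 2 3], max=3
Drop 2: T rot3 at col 3 lands with bottom-row=2; cleared 0 line(s) (total 0); column heights now [0 0 0 4 5 3], max=5
Drop 3: S rot1 at col 3 lands with bottom-row=5; cleared 0 line(s) (total 0); column heights now [0 0 0 8 7 3], max=8
Drop 4: Z rot1 at col 1 lands with bottom-row=0; cleared 0 line(s) (total 0); column heights now [0 2 3 8 7 3], max=8

Answer: ...#..
...##.
....#.
....#.
...##.
..#.##
.##.##
.#..#.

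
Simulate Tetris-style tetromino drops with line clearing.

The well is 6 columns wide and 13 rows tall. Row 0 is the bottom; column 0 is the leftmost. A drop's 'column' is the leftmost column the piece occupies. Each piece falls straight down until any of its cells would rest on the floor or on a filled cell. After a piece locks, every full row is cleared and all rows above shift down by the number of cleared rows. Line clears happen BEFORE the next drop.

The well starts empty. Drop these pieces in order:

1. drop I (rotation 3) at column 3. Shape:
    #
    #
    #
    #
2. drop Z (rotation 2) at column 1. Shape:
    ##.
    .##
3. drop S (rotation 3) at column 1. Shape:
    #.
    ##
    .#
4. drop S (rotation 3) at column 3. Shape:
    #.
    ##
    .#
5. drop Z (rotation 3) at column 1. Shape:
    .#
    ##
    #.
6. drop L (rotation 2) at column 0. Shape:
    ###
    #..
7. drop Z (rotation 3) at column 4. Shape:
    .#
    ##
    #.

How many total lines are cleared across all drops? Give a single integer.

Answer: 0

Derivation:
Drop 1: I rot3 at col 3 lands with bottom-row=0; cleared 0 line(s) (total 0); column heights now [0 0 0 4 0 0], max=4
Drop 2: Z rot2 at col 1 lands with bottom-row=4; cleared 0 line(s) (total 0); column heights now [0 6 6 5 0 0], max=6
Drop 3: S rot3 at col 1 lands with bottom-row=6; cleared 0 line(s) (total 0); column heights now [0 9 8 5 0 0], max=9
Drop 4: S rot3 at col 3 lands with bottom-row=4; cleared 0 line(s) (total 0); column heights now [0 9 8 7 6 0], max=9
Drop 5: Z rot3 at col 1 lands with bottom-row=9; cleared 0 line(s) (total 0); column heights now [0 11 12 7 6 0], max=12
Drop 6: L rot2 at col 0 lands with bottom-row=11; cleared 0 line(s) (total 0); column heights now [13 13 13 7 6 0], max=13
Drop 7: Z rot3 at col 4 lands with bottom-row=6; cleared 0 line(s) (total 0); column heights now [13 13 13 7 8 9], max=13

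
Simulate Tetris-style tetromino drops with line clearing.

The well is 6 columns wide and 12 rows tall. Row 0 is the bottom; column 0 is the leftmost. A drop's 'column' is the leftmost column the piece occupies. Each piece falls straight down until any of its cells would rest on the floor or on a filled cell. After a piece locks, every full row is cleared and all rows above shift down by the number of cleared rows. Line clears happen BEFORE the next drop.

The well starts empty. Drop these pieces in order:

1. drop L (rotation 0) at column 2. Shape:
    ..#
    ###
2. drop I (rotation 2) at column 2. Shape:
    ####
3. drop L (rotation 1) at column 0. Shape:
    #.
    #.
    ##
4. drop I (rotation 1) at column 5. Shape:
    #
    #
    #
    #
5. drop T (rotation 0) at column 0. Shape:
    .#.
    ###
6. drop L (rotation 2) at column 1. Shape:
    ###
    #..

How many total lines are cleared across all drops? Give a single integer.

Answer: 0

Derivation:
Drop 1: L rot0 at col 2 lands with bottom-row=0; cleared 0 line(s) (total 0); column heights now [0 0 1 1 2 0], max=2
Drop 2: I rot2 at col 2 lands with bottom-row=2; cleared 0 line(s) (total 0); column heights now [0 0 3 3 3 3], max=3
Drop 3: L rot1 at col 0 lands with bottom-row=0; cleared 0 line(s) (total 0); column heights now [3 1 3 3 3 3], max=3
Drop 4: I rot1 at col 5 lands with bottom-row=3; cleared 0 line(s) (total 0); column heights now [3 1 3 3 3 7], max=7
Drop 5: T rot0 at col 0 lands with bottom-row=3; cleared 0 line(s) (total 0); column heights now [4 5 4 3 3 7], max=7
Drop 6: L rot2 at col 1 lands with bottom-row=5; cleared 0 line(s) (total 0); column heights now [4 7 7 7 3 7], max=7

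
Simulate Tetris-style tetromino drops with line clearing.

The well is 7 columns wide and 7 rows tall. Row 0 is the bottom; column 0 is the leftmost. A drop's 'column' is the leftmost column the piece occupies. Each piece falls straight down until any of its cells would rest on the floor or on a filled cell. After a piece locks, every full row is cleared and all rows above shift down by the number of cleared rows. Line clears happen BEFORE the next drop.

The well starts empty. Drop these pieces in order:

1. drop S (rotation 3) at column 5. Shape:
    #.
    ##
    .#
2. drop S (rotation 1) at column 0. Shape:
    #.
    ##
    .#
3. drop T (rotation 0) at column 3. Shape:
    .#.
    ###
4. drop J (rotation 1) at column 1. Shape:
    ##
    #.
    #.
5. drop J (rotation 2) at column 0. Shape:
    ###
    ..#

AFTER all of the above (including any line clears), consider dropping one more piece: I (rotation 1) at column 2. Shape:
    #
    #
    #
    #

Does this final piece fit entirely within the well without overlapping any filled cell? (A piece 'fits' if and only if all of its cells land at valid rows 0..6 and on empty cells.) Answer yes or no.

Answer: no

Derivation:
Drop 1: S rot3 at col 5 lands with bottom-row=0; cleared 0 line(s) (total 0); column heights now [0 0 0 0 0 3 2], max=3
Drop 2: S rot1 at col 0 lands with bottom-row=0; cleared 0 line(s) (total 0); column heights now [3 2 0 0 0 3 2], max=3
Drop 3: T rot0 at col 3 lands with bottom-row=3; cleared 0 line(s) (total 0); column heights now [3 2 0 4 5 4 2], max=5
Drop 4: J rot1 at col 1 lands with bottom-row=2; cleared 0 line(s) (total 0); column heights now [3 5 5 4 5 4 2], max=5
Drop 5: J rot2 at col 0 lands with bottom-row=5; cleared 0 line(s) (total 0); column heights now [7 7 7 4 5 4 2], max=7
Test piece I rot1 at col 2 (width 1): heights before test = [7 7 7 4 5 4 2]; fits = False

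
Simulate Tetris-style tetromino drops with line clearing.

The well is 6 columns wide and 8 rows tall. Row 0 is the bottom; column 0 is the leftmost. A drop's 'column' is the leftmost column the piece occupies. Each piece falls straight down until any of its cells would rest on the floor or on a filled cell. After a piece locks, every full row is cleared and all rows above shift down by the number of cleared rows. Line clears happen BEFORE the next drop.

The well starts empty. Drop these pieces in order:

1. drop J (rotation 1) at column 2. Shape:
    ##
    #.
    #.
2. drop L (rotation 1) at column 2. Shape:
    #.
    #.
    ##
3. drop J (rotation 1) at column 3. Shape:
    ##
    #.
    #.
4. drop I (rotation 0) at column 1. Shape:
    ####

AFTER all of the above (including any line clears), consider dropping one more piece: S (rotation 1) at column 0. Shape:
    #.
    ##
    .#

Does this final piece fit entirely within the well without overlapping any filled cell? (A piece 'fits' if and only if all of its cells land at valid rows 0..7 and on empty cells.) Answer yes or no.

Drop 1: J rot1 at col 2 lands with bottom-row=0; cleared 0 line(s) (total 0); column heights now [0 0 3 3 0 0], max=3
Drop 2: L rot1 at col 2 lands with bottom-row=3; cleared 0 line(s) (total 0); column heights now [0 0 6 4 0 0], max=6
Drop 3: J rot1 at col 3 lands with bottom-row=4; cleared 0 line(s) (total 0); column heights now [0 0 6 7 7 0], max=7
Drop 4: I rot0 at col 1 lands with bottom-row=7; cleared 0 line(s) (total 0); column heights now [0 8 8 8 8 0], max=8
Test piece S rot1 at col 0 (width 2): heights before test = [0 8 8 8 8 0]; fits = False

Answer: no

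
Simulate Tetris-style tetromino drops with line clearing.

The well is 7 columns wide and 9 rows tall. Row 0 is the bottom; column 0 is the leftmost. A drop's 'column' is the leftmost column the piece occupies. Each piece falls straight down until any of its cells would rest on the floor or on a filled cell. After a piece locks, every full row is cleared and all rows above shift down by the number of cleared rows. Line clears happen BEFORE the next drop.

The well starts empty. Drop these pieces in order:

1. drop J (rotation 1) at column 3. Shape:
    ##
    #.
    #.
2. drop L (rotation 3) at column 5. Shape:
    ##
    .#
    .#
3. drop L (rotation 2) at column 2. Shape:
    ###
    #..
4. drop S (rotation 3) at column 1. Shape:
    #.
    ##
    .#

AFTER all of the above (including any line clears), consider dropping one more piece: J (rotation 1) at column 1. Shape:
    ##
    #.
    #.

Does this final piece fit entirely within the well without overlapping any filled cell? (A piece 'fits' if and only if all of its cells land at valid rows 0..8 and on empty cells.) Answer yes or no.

Answer: no

Derivation:
Drop 1: J rot1 at col 3 lands with bottom-row=0; cleared 0 line(s) (total 0); column heights now [0 0 0 3 3 0 0], max=3
Drop 2: L rot3 at col 5 lands with bottom-row=0; cleared 0 line(s) (total 0); column heights now [0 0 0 3 3 3 3], max=3
Drop 3: L rot2 at col 2 lands with bottom-row=2; cleared 0 line(s) (total 0); column heights now [0 0 4 4 4 3 3], max=4
Drop 4: S rot3 at col 1 lands with bottom-row=4; cleared 0 line(s) (total 0); column heights now [0 7 6 4 4 3 3], max=7
Test piece J rot1 at col 1 (width 2): heights before test = [0 7 6 4 4 3 3]; fits = False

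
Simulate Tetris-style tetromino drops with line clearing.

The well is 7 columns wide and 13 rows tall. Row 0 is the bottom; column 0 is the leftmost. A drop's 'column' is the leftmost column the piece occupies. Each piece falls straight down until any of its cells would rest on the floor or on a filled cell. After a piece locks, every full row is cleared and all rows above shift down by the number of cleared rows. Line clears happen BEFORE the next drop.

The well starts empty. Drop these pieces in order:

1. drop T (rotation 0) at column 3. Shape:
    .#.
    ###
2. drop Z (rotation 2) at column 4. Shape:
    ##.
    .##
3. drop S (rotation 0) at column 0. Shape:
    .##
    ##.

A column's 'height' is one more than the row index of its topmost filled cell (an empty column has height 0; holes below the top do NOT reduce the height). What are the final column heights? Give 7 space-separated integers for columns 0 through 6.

Drop 1: T rot0 at col 3 lands with bottom-row=0; cleared 0 line(s) (total 0); column heights now [0 0 0 1 2 1 0], max=2
Drop 2: Z rot2 at col 4 lands with bottom-row=1; cleared 0 line(s) (total 0); column heights now [0 0 0 1 3 3 2], max=3
Drop 3: S rot0 at col 0 lands with bottom-row=0; cleared 0 line(s) (total 0); column heights now [1 2 2 1 3 3 2], max=3

Answer: 1 2 2 1 3 3 2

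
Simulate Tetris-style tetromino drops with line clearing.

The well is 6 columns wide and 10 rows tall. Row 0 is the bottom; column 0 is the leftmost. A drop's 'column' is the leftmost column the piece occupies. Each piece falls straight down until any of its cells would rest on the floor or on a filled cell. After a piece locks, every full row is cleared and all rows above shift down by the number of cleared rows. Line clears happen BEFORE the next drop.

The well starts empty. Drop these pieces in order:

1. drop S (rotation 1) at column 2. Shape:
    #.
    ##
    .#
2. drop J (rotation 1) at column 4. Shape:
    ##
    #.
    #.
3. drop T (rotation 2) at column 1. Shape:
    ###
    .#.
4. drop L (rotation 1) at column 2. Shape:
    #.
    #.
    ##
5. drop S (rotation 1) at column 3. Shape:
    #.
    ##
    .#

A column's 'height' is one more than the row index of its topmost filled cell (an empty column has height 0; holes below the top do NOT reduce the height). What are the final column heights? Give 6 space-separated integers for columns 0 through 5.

Drop 1: S rot1 at col 2 lands with bottom-row=0; cleared 0 line(s) (total 0); column heights now [0 0 3 2 0 0], max=3
Drop 2: J rot1 at col 4 lands with bottom-row=0; cleared 0 line(s) (total 0); column heights now [0 0 3 2 3 3], max=3
Drop 3: T rot2 at col 1 lands with bottom-row=3; cleared 0 line(s) (total 0); column heights now [0 5 5 5 3 3], max=5
Drop 4: L rot1 at col 2 lands with bottom-row=5; cleared 0 line(s) (total 0); column heights now [0 5 8 6 3 3], max=8
Drop 5: S rot1 at col 3 lands with bottom-row=5; cleared 0 line(s) (total 0); column heights now [0 5 8 8 7 3], max=8

Answer: 0 5 8 8 7 3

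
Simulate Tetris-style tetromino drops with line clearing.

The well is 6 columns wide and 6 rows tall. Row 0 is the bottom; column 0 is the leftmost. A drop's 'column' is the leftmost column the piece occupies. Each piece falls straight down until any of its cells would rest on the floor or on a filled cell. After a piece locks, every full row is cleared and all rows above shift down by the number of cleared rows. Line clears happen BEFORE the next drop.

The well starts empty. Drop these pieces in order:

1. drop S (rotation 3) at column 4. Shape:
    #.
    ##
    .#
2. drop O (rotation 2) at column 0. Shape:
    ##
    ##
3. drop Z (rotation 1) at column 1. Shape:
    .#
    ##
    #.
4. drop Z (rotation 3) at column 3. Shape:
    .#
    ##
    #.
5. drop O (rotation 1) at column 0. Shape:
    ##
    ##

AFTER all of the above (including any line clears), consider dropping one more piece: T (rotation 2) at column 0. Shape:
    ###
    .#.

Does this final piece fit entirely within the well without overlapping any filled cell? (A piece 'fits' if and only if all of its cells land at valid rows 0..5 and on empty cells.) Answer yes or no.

Answer: no

Derivation:
Drop 1: S rot3 at col 4 lands with bottom-row=0; cleared 0 line(s) (total 0); column heights now [0 0 0 0 3 2], max=3
Drop 2: O rot2 at col 0 lands with bottom-row=0; cleared 0 line(s) (total 0); column heights now [2 2 0 0 3 2], max=3
Drop 3: Z rot1 at col 1 lands with bottom-row=2; cleared 0 line(s) (total 0); column heights now [2 4 5 0 3 2], max=5
Drop 4: Z rot3 at col 3 lands with bottom-row=2; cleared 0 line(s) (total 0); column heights now [2 4 5 4 5 2], max=5
Drop 5: O rot1 at col 0 lands with bottom-row=4; cleared 0 line(s) (total 0); column heights now [6 6 5 4 5 2], max=6
Test piece T rot2 at col 0 (width 3): heights before test = [6 6 5 4 5 2]; fits = False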